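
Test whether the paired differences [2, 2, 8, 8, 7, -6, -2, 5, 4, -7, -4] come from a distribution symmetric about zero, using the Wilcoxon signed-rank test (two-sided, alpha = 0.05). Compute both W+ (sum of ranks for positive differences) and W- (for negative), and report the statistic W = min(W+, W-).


Step 1: Drop any zero differences (none here) and take |d_i|.
|d| = [2, 2, 8, 8, 7, 6, 2, 5, 4, 7, 4]
Step 2: Midrank |d_i| (ties get averaged ranks).
ranks: |2|->2, |2|->2, |8|->10.5, |8|->10.5, |7|->8.5, |6|->7, |2|->2, |5|->6, |4|->4.5, |7|->8.5, |4|->4.5
Step 3: Attach original signs; sum ranks with positive sign and with negative sign.
W+ = 2 + 2 + 10.5 + 10.5 + 8.5 + 6 + 4.5 = 44
W- = 7 + 2 + 8.5 + 4.5 = 22
(Check: W+ + W- = 66 should equal n(n+1)/2 = 66.)
Step 4: Test statistic W = min(W+, W-) = 22.
Step 5: Ties in |d|, so use the tie-corrected normal approximation.
        E[W] = n(n+1)/4 = 11*12/4 = 33.
        Tie groups: |d|=2 (t=3), |d|=4 (t=2), |d|=7 (t=2), |d|=8 (t=2); sum(t^3 - t) = 42.
        Var[W] = n(n+1)(2n+1)/24 - sum(t^3-t)/48 = 3036/24 - 42/48 = 125.625.
        z = (W - E[W]) / sqrt(Var[W]) = (22 - 33) / 11.2083 = -0.9814.
        Two-sided p = 2*Phi(z) = 0.326386.
Step 6: alpha = 0.05. fail to reject H0.

W+ = 44, W- = 22, W = min = 22, p = 0.326386, fail to reject H0.


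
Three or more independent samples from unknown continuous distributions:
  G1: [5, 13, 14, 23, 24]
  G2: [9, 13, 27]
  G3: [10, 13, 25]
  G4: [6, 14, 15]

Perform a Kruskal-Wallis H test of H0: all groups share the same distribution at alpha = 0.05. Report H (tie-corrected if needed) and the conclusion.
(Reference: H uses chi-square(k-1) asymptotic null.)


Step 1: Combine all N = 14 observations and assign midranks.
sorted (value, group, rank): (5,G1,1), (6,G4,2), (9,G2,3), (10,G3,4), (13,G1,6), (13,G2,6), (13,G3,6), (14,G1,8.5), (14,G4,8.5), (15,G4,10), (23,G1,11), (24,G1,12), (25,G3,13), (27,G2,14)
Step 2: Sum ranks within each group.
R_1 = 38.5 (n_1 = 5)
R_2 = 23 (n_2 = 3)
R_3 = 23 (n_3 = 3)
R_4 = 20.5 (n_4 = 3)
Step 3: H = 12/(N(N+1)) * sum(R_i^2/n_i) - 3(N+1)
     = 12/(14*15) * (38.5^2/5 + 23^2/3 + 23^2/3 + 20.5^2/3) - 3*15
     = 0.057143 * 789.2 - 45
     = 0.097143.
Step 4: Ties present; correction factor C = 1 - 30/(14^3 - 14) = 0.989011. Corrected H = 0.097143 / 0.989011 = 0.098222.
Step 5: Under H0, H ~ chi^2(3); p-value = 0.992050.
Step 6: alpha = 0.05. fail to reject H0.

H = 0.0982, df = 3, p = 0.992050, fail to reject H0.


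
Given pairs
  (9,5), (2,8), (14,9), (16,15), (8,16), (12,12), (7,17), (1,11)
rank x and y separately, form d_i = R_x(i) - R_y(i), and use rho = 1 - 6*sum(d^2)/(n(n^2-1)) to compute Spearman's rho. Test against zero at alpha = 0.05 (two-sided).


Step 1: Rank x and y separately (midranks; no ties here).
rank(x): 9->5, 2->2, 14->7, 16->8, 8->4, 12->6, 7->3, 1->1
rank(y): 5->1, 8->2, 9->3, 15->6, 16->7, 12->5, 17->8, 11->4
Step 2: d_i = R_x(i) - R_y(i); compute d_i^2.
  (5-1)^2=16, (2-2)^2=0, (7-3)^2=16, (8-6)^2=4, (4-7)^2=9, (6-5)^2=1, (3-8)^2=25, (1-4)^2=9
sum(d^2) = 80.
Step 3: rho = 1 - 6*80 / (8*(8^2 - 1)) = 1 - 480/504 = 0.047619.
Step 4: Under H0, t = rho * sqrt((n-2)/(1-rho^2)) = 0.1168 ~ t(6).
Step 5: Two-sided p-value from the t-distribution with 6 df = 0.910849.
Step 6: alpha = 0.05. fail to reject H0.

rho = 0.0476, p = 0.910849, fail to reject H0 at alpha = 0.05.


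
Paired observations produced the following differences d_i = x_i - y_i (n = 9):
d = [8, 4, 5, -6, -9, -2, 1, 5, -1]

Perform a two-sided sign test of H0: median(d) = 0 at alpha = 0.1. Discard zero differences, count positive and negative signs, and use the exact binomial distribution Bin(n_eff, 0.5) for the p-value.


Step 1: Discard zero differences. Original n = 9; n_eff = number of nonzero differences = 9.
Nonzero differences (with sign): +8, +4, +5, -6, -9, -2, +1, +5, -1
Step 2: Count signs: positive = 5, negative = 4.
Step 3: Under H0: P(positive) = 0.5, so the number of positives S ~ Bin(9, 0.5).
Step 4: Two-sided exact p-value = sum of Bin(9,0.5) probabilities at or below the observed probability = 1.000000.
Step 5: alpha = 0.1. fail to reject H0.

n_eff = 9, pos = 5, neg = 4, p = 1.000000, fail to reject H0.


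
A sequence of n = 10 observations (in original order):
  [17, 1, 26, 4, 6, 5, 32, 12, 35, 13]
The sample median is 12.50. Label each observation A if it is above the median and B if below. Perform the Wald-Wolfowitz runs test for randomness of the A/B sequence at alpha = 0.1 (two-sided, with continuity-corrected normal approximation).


Step 1: Compute median = 12.50; label A = above, B = below.
Labels in order: ABABBBABAA  (n_A = 5, n_B = 5)
Step 2: Count runs R = 7.
Step 3: Under H0 (random ordering), E[R] = 2*n_A*n_B/(n_A+n_B) + 1 = 2*5*5/10 + 1 = 6.0000.
        Var[R] = 2*n_A*n_B*(2*n_A*n_B - n_A - n_B) / ((n_A+n_B)^2 * (n_A+n_B-1)) = 2000/900 = 2.2222.
        SD[R] = 1.4907.
Step 4: Continuity-corrected z = (R - 0.5 - E[R]) / SD[R] = (7 - 0.5 - 6.0000) / 1.4907 = 0.3354.
Step 5: Two-sided p-value via normal approximation = 2*(1 - Phi(|z|)) = 0.737316.
Step 6: alpha = 0.1. fail to reject H0.

R = 7, z = 0.3354, p = 0.737316, fail to reject H0.


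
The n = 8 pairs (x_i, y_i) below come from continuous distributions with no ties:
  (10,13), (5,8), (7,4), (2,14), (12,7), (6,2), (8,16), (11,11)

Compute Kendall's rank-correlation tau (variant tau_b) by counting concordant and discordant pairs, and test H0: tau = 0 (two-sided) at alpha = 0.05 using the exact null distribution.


Step 1: Enumerate the 28 unordered pairs (i,j) with i<j and classify each by sign(x_j-x_i) * sign(y_j-y_i).
  (1,2):dx=-5,dy=-5->C; (1,3):dx=-3,dy=-9->C; (1,4):dx=-8,dy=+1->D; (1,5):dx=+2,dy=-6->D
  (1,6):dx=-4,dy=-11->C; (1,7):dx=-2,dy=+3->D; (1,8):dx=+1,dy=-2->D; (2,3):dx=+2,dy=-4->D
  (2,4):dx=-3,dy=+6->D; (2,5):dx=+7,dy=-1->D; (2,6):dx=+1,dy=-6->D; (2,7):dx=+3,dy=+8->C
  (2,8):dx=+6,dy=+3->C; (3,4):dx=-5,dy=+10->D; (3,5):dx=+5,dy=+3->C; (3,6):dx=-1,dy=-2->C
  (3,7):dx=+1,dy=+12->C; (3,8):dx=+4,dy=+7->C; (4,5):dx=+10,dy=-7->D; (4,6):dx=+4,dy=-12->D
  (4,7):dx=+6,dy=+2->C; (4,8):dx=+9,dy=-3->D; (5,6):dx=-6,dy=-5->C; (5,7):dx=-4,dy=+9->D
  (5,8):dx=-1,dy=+4->D; (6,7):dx=+2,dy=+14->C; (6,8):dx=+5,dy=+9->C; (7,8):dx=+3,dy=-5->D
Step 2: C = 13, D = 15, total pairs = 28.
Step 3: tau = (C - D)/(n(n-1)/2) = (13 - 15)/28 = -0.071429.
Step 4: Exact two-sided p-value (enumerate n! = 40320 permutations of y under H0): p = 0.904861.
Step 5: alpha = 0.05. fail to reject H0.

tau_b = -0.0714 (C=13, D=15), p = 0.904861, fail to reject H0.


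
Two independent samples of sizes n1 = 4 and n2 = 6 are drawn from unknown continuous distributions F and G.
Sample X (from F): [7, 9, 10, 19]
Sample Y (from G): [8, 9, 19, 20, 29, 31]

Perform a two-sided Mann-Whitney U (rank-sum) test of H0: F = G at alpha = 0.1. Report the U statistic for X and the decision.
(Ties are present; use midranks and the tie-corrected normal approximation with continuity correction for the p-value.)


Step 1: Combine and sort all 10 observations; assign midranks.
sorted (value, group): (7,X), (8,Y), (9,X), (9,Y), (10,X), (19,X), (19,Y), (20,Y), (29,Y), (31,Y)
ranks: 7->1, 8->2, 9->3.5, 9->3.5, 10->5, 19->6.5, 19->6.5, 20->8, 29->9, 31->10
Step 2: Rank sum for X: R1 = 1 + 3.5 + 5 + 6.5 = 16.
Step 3: U_X = R1 - n1(n1+1)/2 = 16 - 4*5/2 = 16 - 10 = 6.
       U_Y = n1*n2 - U_X = 24 - 6 = 18.
Step 4: Ties are present, so use the tie-corrected normal approximation (with continuity correction) for the p-value.
Step 5: p-value = 0.238089; compare to alpha = 0.1. fail to reject H0.

U_X = 6, p = 0.238089, fail to reject H0 at alpha = 0.1.


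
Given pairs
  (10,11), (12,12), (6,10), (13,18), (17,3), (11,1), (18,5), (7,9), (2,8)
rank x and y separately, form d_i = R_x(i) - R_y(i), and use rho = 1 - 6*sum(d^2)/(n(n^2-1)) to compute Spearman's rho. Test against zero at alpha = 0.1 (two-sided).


Step 1: Rank x and y separately (midranks; no ties here).
rank(x): 10->4, 12->6, 6->2, 13->7, 17->8, 11->5, 18->9, 7->3, 2->1
rank(y): 11->7, 12->8, 10->6, 18->9, 3->2, 1->1, 5->3, 9->5, 8->4
Step 2: d_i = R_x(i) - R_y(i); compute d_i^2.
  (4-7)^2=9, (6-8)^2=4, (2-6)^2=16, (7-9)^2=4, (8-2)^2=36, (5-1)^2=16, (9-3)^2=36, (3-5)^2=4, (1-4)^2=9
sum(d^2) = 134.
Step 3: rho = 1 - 6*134 / (9*(9^2 - 1)) = 1 - 804/720 = -0.116667.
Step 4: Under H0, t = rho * sqrt((n-2)/(1-rho^2)) = -0.3108 ~ t(7).
Step 5: Two-sided p-value from the t-distribution with 7 df = 0.765008.
Step 6: alpha = 0.1. fail to reject H0.

rho = -0.1167, p = 0.765008, fail to reject H0 at alpha = 0.1.


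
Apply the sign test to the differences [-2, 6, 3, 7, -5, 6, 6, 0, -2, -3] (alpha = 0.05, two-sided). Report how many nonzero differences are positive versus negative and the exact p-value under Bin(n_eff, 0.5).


Step 1: Discard zero differences. Original n = 10; n_eff = number of nonzero differences = 9.
Nonzero differences (with sign): -2, +6, +3, +7, -5, +6, +6, -2, -3
Step 2: Count signs: positive = 5, negative = 4.
Step 3: Under H0: P(positive) = 0.5, so the number of positives S ~ Bin(9, 0.5).
Step 4: Two-sided exact p-value = sum of Bin(9,0.5) probabilities at or below the observed probability = 1.000000.
Step 5: alpha = 0.05. fail to reject H0.

n_eff = 9, pos = 5, neg = 4, p = 1.000000, fail to reject H0.


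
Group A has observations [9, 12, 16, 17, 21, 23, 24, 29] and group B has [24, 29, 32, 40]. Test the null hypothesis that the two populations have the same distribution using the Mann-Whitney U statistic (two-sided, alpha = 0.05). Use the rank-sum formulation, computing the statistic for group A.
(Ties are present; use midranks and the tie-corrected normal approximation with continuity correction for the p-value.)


Step 1: Combine and sort all 12 observations; assign midranks.
sorted (value, group): (9,X), (12,X), (16,X), (17,X), (21,X), (23,X), (24,X), (24,Y), (29,X), (29,Y), (32,Y), (40,Y)
ranks: 9->1, 12->2, 16->3, 17->4, 21->5, 23->6, 24->7.5, 24->7.5, 29->9.5, 29->9.5, 32->11, 40->12
Step 2: Rank sum for X: R1 = 1 + 2 + 3 + 4 + 5 + 6 + 7.5 + 9.5 = 38.
Step 3: U_X = R1 - n1(n1+1)/2 = 38 - 8*9/2 = 38 - 36 = 2.
       U_Y = n1*n2 - U_X = 32 - 2 = 30.
Step 4: Ties are present, so use the tie-corrected normal approximation (with continuity correction) for the p-value.
Step 5: p-value = 0.021396; compare to alpha = 0.05. reject H0.

U_X = 2, p = 0.021396, reject H0 at alpha = 0.05.


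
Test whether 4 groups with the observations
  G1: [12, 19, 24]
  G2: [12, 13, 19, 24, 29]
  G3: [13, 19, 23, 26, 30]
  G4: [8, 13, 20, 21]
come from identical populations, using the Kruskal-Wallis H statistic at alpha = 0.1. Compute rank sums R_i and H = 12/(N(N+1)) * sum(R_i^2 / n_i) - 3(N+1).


Step 1: Combine all N = 17 observations and assign midranks.
sorted (value, group, rank): (8,G4,1), (12,G1,2.5), (12,G2,2.5), (13,G2,5), (13,G3,5), (13,G4,5), (19,G1,8), (19,G2,8), (19,G3,8), (20,G4,10), (21,G4,11), (23,G3,12), (24,G1,13.5), (24,G2,13.5), (26,G3,15), (29,G2,16), (30,G3,17)
Step 2: Sum ranks within each group.
R_1 = 24 (n_1 = 3)
R_2 = 45 (n_2 = 5)
R_3 = 57 (n_3 = 5)
R_4 = 27 (n_4 = 4)
Step 3: H = 12/(N(N+1)) * sum(R_i^2/n_i) - 3(N+1)
     = 12/(17*18) * (24^2/3 + 45^2/5 + 57^2/5 + 27^2/4) - 3*18
     = 0.039216 * 1429.05 - 54
     = 2.041176.
Step 4: Ties present; correction factor C = 1 - 60/(17^3 - 17) = 0.987745. Corrected H = 2.041176 / 0.987745 = 2.066501.
Step 5: Under H0, H ~ chi^2(3); p-value = 0.558719.
Step 6: alpha = 0.1. fail to reject H0.

H = 2.0665, df = 3, p = 0.558719, fail to reject H0.


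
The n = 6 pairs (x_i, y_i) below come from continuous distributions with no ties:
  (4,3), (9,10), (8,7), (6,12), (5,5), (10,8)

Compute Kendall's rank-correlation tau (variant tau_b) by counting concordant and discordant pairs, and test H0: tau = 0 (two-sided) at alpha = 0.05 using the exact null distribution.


Step 1: Enumerate the 15 unordered pairs (i,j) with i<j and classify each by sign(x_j-x_i) * sign(y_j-y_i).
  (1,2):dx=+5,dy=+7->C; (1,3):dx=+4,dy=+4->C; (1,4):dx=+2,dy=+9->C; (1,5):dx=+1,dy=+2->C
  (1,6):dx=+6,dy=+5->C; (2,3):dx=-1,dy=-3->C; (2,4):dx=-3,dy=+2->D; (2,5):dx=-4,dy=-5->C
  (2,6):dx=+1,dy=-2->D; (3,4):dx=-2,dy=+5->D; (3,5):dx=-3,dy=-2->C; (3,6):dx=+2,dy=+1->C
  (4,5):dx=-1,dy=-7->C; (4,6):dx=+4,dy=-4->D; (5,6):dx=+5,dy=+3->C
Step 2: C = 11, D = 4, total pairs = 15.
Step 3: tau = (C - D)/(n(n-1)/2) = (11 - 4)/15 = 0.466667.
Step 4: Exact two-sided p-value (enumerate n! = 720 permutations of y under H0): p = 0.272222.
Step 5: alpha = 0.05. fail to reject H0.

tau_b = 0.4667 (C=11, D=4), p = 0.272222, fail to reject H0.


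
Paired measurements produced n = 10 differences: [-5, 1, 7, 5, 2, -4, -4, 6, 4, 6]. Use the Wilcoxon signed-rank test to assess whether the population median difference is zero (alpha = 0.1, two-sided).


Step 1: Drop any zero differences (none here) and take |d_i|.
|d| = [5, 1, 7, 5, 2, 4, 4, 6, 4, 6]
Step 2: Midrank |d_i| (ties get averaged ranks).
ranks: |5|->6.5, |1|->1, |7|->10, |5|->6.5, |2|->2, |4|->4, |4|->4, |6|->8.5, |4|->4, |6|->8.5
Step 3: Attach original signs; sum ranks with positive sign and with negative sign.
W+ = 1 + 10 + 6.5 + 2 + 8.5 + 4 + 8.5 = 40.5
W- = 6.5 + 4 + 4 = 14.5
(Check: W+ + W- = 55 should equal n(n+1)/2 = 55.)
Step 4: Test statistic W = min(W+, W-) = 14.5.
Step 5: Ties in |d|, so use the tie-corrected normal approximation.
        E[W] = n(n+1)/4 = 10*11/4 = 27.5.
        Tie groups: |d|=4 (t=3), |d|=5 (t=2), |d|=6 (t=2); sum(t^3 - t) = 36.
        Var[W] = n(n+1)(2n+1)/24 - sum(t^3-t)/48 = 2310/24 - 36/48 = 95.5.
        z = (W - E[W]) / sqrt(Var[W]) = (14.5 - 27.5) / 9.7724 = -1.3303.
        Two-sided p = 2*Phi(z) = 0.183427.
Step 6: alpha = 0.1. fail to reject H0.

W+ = 40.5, W- = 14.5, W = min = 14.5, p = 0.183427, fail to reject H0.


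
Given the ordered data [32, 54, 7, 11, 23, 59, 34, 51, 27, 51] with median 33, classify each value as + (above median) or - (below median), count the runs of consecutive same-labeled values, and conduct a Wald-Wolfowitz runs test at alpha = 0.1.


Step 1: Compute median = 33; label A = above, B = below.
Labels in order: BABBBAAABA  (n_A = 5, n_B = 5)
Step 2: Count runs R = 6.
Step 3: Under H0 (random ordering), E[R] = 2*n_A*n_B/(n_A+n_B) + 1 = 2*5*5/10 + 1 = 6.0000.
        Var[R] = 2*n_A*n_B*(2*n_A*n_B - n_A - n_B) / ((n_A+n_B)^2 * (n_A+n_B-1)) = 2000/900 = 2.2222.
        SD[R] = 1.4907.
Step 4: R = E[R], so z = 0 with no continuity correction.
Step 5: Two-sided p-value via normal approximation = 2*(1 - Phi(|z|)) = 1.000000.
Step 6: alpha = 0.1. fail to reject H0.

R = 6, z = 0.0000, p = 1.000000, fail to reject H0.


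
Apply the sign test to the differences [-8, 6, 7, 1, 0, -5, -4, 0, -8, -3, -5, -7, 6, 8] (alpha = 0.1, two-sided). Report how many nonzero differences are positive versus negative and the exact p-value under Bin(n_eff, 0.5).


Step 1: Discard zero differences. Original n = 14; n_eff = number of nonzero differences = 12.
Nonzero differences (with sign): -8, +6, +7, +1, -5, -4, -8, -3, -5, -7, +6, +8
Step 2: Count signs: positive = 5, negative = 7.
Step 3: Under H0: P(positive) = 0.5, so the number of positives S ~ Bin(12, 0.5).
Step 4: Two-sided exact p-value = sum of Bin(12,0.5) probabilities at or below the observed probability = 0.774414.
Step 5: alpha = 0.1. fail to reject H0.

n_eff = 12, pos = 5, neg = 7, p = 0.774414, fail to reject H0.


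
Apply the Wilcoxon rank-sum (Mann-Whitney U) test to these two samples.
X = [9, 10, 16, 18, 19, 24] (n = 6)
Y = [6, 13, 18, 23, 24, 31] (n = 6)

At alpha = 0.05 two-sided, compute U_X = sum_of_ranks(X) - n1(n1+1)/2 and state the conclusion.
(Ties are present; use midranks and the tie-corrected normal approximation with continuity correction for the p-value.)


Step 1: Combine and sort all 12 observations; assign midranks.
sorted (value, group): (6,Y), (9,X), (10,X), (13,Y), (16,X), (18,X), (18,Y), (19,X), (23,Y), (24,X), (24,Y), (31,Y)
ranks: 6->1, 9->2, 10->3, 13->4, 16->5, 18->6.5, 18->6.5, 19->8, 23->9, 24->10.5, 24->10.5, 31->12
Step 2: Rank sum for X: R1 = 2 + 3 + 5 + 6.5 + 8 + 10.5 = 35.
Step 3: U_X = R1 - n1(n1+1)/2 = 35 - 6*7/2 = 35 - 21 = 14.
       U_Y = n1*n2 - U_X = 36 - 14 = 22.
Step 4: Ties are present, so use the tie-corrected normal approximation (with continuity correction) for the p-value.
Step 5: p-value = 0.573831; compare to alpha = 0.05. fail to reject H0.

U_X = 14, p = 0.573831, fail to reject H0 at alpha = 0.05.


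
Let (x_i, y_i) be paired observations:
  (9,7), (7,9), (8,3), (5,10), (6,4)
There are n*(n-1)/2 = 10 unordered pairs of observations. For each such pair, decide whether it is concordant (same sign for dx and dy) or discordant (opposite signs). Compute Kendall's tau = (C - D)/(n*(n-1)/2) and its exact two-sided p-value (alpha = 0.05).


Step 1: Enumerate the 10 unordered pairs (i,j) with i<j and classify each by sign(x_j-x_i) * sign(y_j-y_i).
  (1,2):dx=-2,dy=+2->D; (1,3):dx=-1,dy=-4->C; (1,4):dx=-4,dy=+3->D; (1,5):dx=-3,dy=-3->C
  (2,3):dx=+1,dy=-6->D; (2,4):dx=-2,dy=+1->D; (2,5):dx=-1,dy=-5->C; (3,4):dx=-3,dy=+7->D
  (3,5):dx=-2,dy=+1->D; (4,5):dx=+1,dy=-6->D
Step 2: C = 3, D = 7, total pairs = 10.
Step 3: tau = (C - D)/(n(n-1)/2) = (3 - 7)/10 = -0.400000.
Step 4: Exact two-sided p-value (enumerate n! = 120 permutations of y under H0): p = 0.483333.
Step 5: alpha = 0.05. fail to reject H0.

tau_b = -0.4000 (C=3, D=7), p = 0.483333, fail to reject H0.


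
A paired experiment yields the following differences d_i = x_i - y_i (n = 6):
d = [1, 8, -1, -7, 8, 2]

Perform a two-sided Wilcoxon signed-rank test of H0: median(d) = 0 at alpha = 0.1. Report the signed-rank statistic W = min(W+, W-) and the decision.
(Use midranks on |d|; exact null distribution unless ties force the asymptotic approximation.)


Step 1: Drop any zero differences (none here) and take |d_i|.
|d| = [1, 8, 1, 7, 8, 2]
Step 2: Midrank |d_i| (ties get averaged ranks).
ranks: |1|->1.5, |8|->5.5, |1|->1.5, |7|->4, |8|->5.5, |2|->3
Step 3: Attach original signs; sum ranks with positive sign and with negative sign.
W+ = 1.5 + 5.5 + 5.5 + 3 = 15.5
W- = 1.5 + 4 = 5.5
(Check: W+ + W- = 21 should equal n(n+1)/2 = 21.)
Step 4: Test statistic W = min(W+, W-) = 5.5.
Step 5: Ties in |d|, so use the tie-corrected normal approximation.
        E[W] = n(n+1)/4 = 6*7/4 = 10.5.
        Tie groups: |d|=1 (t=2), |d|=8 (t=2); sum(t^3 - t) = 12.
        Var[W] = n(n+1)(2n+1)/24 - sum(t^3-t)/48 = 546/24 - 12/48 = 22.5.
        z = (W - E[W]) / sqrt(Var[W]) = (5.5 - 10.5) / 4.7434 = -1.0541.
        Two-sided p = 2*Phi(z) = 0.291841.
Step 6: alpha = 0.1. fail to reject H0.

W+ = 15.5, W- = 5.5, W = min = 5.5, p = 0.291841, fail to reject H0.


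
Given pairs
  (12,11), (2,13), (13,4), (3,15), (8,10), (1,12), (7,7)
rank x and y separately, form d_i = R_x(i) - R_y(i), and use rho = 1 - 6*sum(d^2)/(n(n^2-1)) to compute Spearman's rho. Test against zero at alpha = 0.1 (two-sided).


Step 1: Rank x and y separately (midranks; no ties here).
rank(x): 12->6, 2->2, 13->7, 3->3, 8->5, 1->1, 7->4
rank(y): 11->4, 13->6, 4->1, 15->7, 10->3, 12->5, 7->2
Step 2: d_i = R_x(i) - R_y(i); compute d_i^2.
  (6-4)^2=4, (2-6)^2=16, (7-1)^2=36, (3-7)^2=16, (5-3)^2=4, (1-5)^2=16, (4-2)^2=4
sum(d^2) = 96.
Step 3: rho = 1 - 6*96 / (7*(7^2 - 1)) = 1 - 576/336 = -0.714286.
Step 4: Under H0, t = rho * sqrt((n-2)/(1-rho^2)) = -2.2822 ~ t(5).
Step 5: Two-sided p-value from the t-distribution with 5 df = 0.071344.
Step 6: alpha = 0.1. reject H0.

rho = -0.7143, p = 0.071344, reject H0 at alpha = 0.1.


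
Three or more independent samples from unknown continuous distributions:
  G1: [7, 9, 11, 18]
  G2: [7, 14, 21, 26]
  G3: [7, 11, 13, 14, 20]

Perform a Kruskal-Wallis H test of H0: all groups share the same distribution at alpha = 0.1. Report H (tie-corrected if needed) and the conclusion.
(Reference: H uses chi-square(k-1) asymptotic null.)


Step 1: Combine all N = 13 observations and assign midranks.
sorted (value, group, rank): (7,G1,2), (7,G2,2), (7,G3,2), (9,G1,4), (11,G1,5.5), (11,G3,5.5), (13,G3,7), (14,G2,8.5), (14,G3,8.5), (18,G1,10), (20,G3,11), (21,G2,12), (26,G2,13)
Step 2: Sum ranks within each group.
R_1 = 21.5 (n_1 = 4)
R_2 = 35.5 (n_2 = 4)
R_3 = 34 (n_3 = 5)
Step 3: H = 12/(N(N+1)) * sum(R_i^2/n_i) - 3(N+1)
     = 12/(13*14) * (21.5^2/4 + 35.5^2/4 + 34^2/5) - 3*14
     = 0.065934 * 661.825 - 42
     = 1.636813.
Step 4: Ties present; correction factor C = 1 - 36/(13^3 - 13) = 0.983516. Corrected H = 1.636813 / 0.983516 = 1.664246.
Step 5: Under H0, H ~ chi^2(2); p-value = 0.435125.
Step 6: alpha = 0.1. fail to reject H0.

H = 1.6642, df = 2, p = 0.435125, fail to reject H0.


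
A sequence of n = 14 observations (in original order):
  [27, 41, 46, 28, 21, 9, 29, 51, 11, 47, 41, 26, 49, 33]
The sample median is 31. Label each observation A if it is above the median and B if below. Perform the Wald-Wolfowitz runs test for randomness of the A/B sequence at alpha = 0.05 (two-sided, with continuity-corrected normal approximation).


Step 1: Compute median = 31; label A = above, B = below.
Labels in order: BAABBBBABAABAA  (n_A = 7, n_B = 7)
Step 2: Count runs R = 8.
Step 3: Under H0 (random ordering), E[R] = 2*n_A*n_B/(n_A+n_B) + 1 = 2*7*7/14 + 1 = 8.0000.
        Var[R] = 2*n_A*n_B*(2*n_A*n_B - n_A - n_B) / ((n_A+n_B)^2 * (n_A+n_B-1)) = 8232/2548 = 3.2308.
        SD[R] = 1.7974.
Step 4: R = E[R], so z = 0 with no continuity correction.
Step 5: Two-sided p-value via normal approximation = 2*(1 - Phi(|z|)) = 1.000000.
Step 6: alpha = 0.05. fail to reject H0.

R = 8, z = 0.0000, p = 1.000000, fail to reject H0.


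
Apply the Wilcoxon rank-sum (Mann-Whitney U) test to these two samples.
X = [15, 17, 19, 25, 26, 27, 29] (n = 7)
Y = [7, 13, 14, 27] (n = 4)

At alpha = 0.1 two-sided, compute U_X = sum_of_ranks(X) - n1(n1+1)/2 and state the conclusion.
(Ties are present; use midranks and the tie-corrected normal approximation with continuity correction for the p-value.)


Step 1: Combine and sort all 11 observations; assign midranks.
sorted (value, group): (7,Y), (13,Y), (14,Y), (15,X), (17,X), (19,X), (25,X), (26,X), (27,X), (27,Y), (29,X)
ranks: 7->1, 13->2, 14->3, 15->4, 17->5, 19->6, 25->7, 26->8, 27->9.5, 27->9.5, 29->11
Step 2: Rank sum for X: R1 = 4 + 5 + 6 + 7 + 8 + 9.5 + 11 = 50.5.
Step 3: U_X = R1 - n1(n1+1)/2 = 50.5 - 7*8/2 = 50.5 - 28 = 22.5.
       U_Y = n1*n2 - U_X = 28 - 22.5 = 5.5.
Step 4: Ties are present, so use the tie-corrected normal approximation (with continuity correction) for the p-value.
Step 5: p-value = 0.129695; compare to alpha = 0.1. fail to reject H0.

U_X = 22.5, p = 0.129695, fail to reject H0 at alpha = 0.1.


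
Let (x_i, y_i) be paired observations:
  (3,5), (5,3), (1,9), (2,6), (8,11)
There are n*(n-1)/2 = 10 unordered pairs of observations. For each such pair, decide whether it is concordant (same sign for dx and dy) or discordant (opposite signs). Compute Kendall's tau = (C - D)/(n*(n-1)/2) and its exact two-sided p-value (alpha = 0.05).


Step 1: Enumerate the 10 unordered pairs (i,j) with i<j and classify each by sign(x_j-x_i) * sign(y_j-y_i).
  (1,2):dx=+2,dy=-2->D; (1,3):dx=-2,dy=+4->D; (1,4):dx=-1,dy=+1->D; (1,5):dx=+5,dy=+6->C
  (2,3):dx=-4,dy=+6->D; (2,4):dx=-3,dy=+3->D; (2,5):dx=+3,dy=+8->C; (3,4):dx=+1,dy=-3->D
  (3,5):dx=+7,dy=+2->C; (4,5):dx=+6,dy=+5->C
Step 2: C = 4, D = 6, total pairs = 10.
Step 3: tau = (C - D)/(n(n-1)/2) = (4 - 6)/10 = -0.200000.
Step 4: Exact two-sided p-value (enumerate n! = 120 permutations of y under H0): p = 0.816667.
Step 5: alpha = 0.05. fail to reject H0.

tau_b = -0.2000 (C=4, D=6), p = 0.816667, fail to reject H0.


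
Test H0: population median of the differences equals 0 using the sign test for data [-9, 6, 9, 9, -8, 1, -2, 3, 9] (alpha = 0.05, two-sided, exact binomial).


Step 1: Discard zero differences. Original n = 9; n_eff = number of nonzero differences = 9.
Nonzero differences (with sign): -9, +6, +9, +9, -8, +1, -2, +3, +9
Step 2: Count signs: positive = 6, negative = 3.
Step 3: Under H0: P(positive) = 0.5, so the number of positives S ~ Bin(9, 0.5).
Step 4: Two-sided exact p-value = sum of Bin(9,0.5) probabilities at or below the observed probability = 0.507812.
Step 5: alpha = 0.05. fail to reject H0.

n_eff = 9, pos = 6, neg = 3, p = 0.507812, fail to reject H0.


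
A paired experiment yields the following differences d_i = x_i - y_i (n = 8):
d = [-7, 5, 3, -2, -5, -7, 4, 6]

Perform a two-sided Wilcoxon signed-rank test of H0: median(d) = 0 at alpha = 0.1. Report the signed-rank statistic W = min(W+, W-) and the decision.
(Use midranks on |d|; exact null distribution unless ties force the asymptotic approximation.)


Step 1: Drop any zero differences (none here) and take |d_i|.
|d| = [7, 5, 3, 2, 5, 7, 4, 6]
Step 2: Midrank |d_i| (ties get averaged ranks).
ranks: |7|->7.5, |5|->4.5, |3|->2, |2|->1, |5|->4.5, |7|->7.5, |4|->3, |6|->6
Step 3: Attach original signs; sum ranks with positive sign and with negative sign.
W+ = 4.5 + 2 + 3 + 6 = 15.5
W- = 7.5 + 1 + 4.5 + 7.5 = 20.5
(Check: W+ + W- = 36 should equal n(n+1)/2 = 36.)
Step 4: Test statistic W = min(W+, W-) = 15.5.
Step 5: Ties in |d|, so use the tie-corrected normal approximation.
        E[W] = n(n+1)/4 = 8*9/4 = 18.
        Tie groups: |d|=5 (t=2), |d|=7 (t=2); sum(t^3 - t) = 12.
        Var[W] = n(n+1)(2n+1)/24 - sum(t^3-t)/48 = 1224/24 - 12/48 = 50.75.
        z = (W - E[W]) / sqrt(Var[W]) = (15.5 - 18) / 7.1239 = -0.3509.
        Two-sided p = 2*Phi(z) = 0.725640.
Step 6: alpha = 0.1. fail to reject H0.

W+ = 15.5, W- = 20.5, W = min = 15.5, p = 0.725640, fail to reject H0.


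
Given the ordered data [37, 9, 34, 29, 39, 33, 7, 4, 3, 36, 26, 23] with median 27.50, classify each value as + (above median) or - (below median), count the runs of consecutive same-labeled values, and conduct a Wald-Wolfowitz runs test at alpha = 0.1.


Step 1: Compute median = 27.50; label A = above, B = below.
Labels in order: ABAAAABBBABB  (n_A = 6, n_B = 6)
Step 2: Count runs R = 6.
Step 3: Under H0 (random ordering), E[R] = 2*n_A*n_B/(n_A+n_B) + 1 = 2*6*6/12 + 1 = 7.0000.
        Var[R] = 2*n_A*n_B*(2*n_A*n_B - n_A - n_B) / ((n_A+n_B)^2 * (n_A+n_B-1)) = 4320/1584 = 2.7273.
        SD[R] = 1.6514.
Step 4: Continuity-corrected z = (R + 0.5 - E[R]) / SD[R] = (6 + 0.5 - 7.0000) / 1.6514 = -0.3028.
Step 5: Two-sided p-value via normal approximation = 2*(1 - Phi(|z|)) = 0.762069.
Step 6: alpha = 0.1. fail to reject H0.

R = 6, z = -0.3028, p = 0.762069, fail to reject H0.


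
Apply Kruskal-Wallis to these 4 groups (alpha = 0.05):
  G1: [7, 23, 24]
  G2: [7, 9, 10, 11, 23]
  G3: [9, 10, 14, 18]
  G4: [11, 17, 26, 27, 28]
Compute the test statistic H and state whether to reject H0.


Step 1: Combine all N = 17 observations and assign midranks.
sorted (value, group, rank): (7,G1,1.5), (7,G2,1.5), (9,G2,3.5), (9,G3,3.5), (10,G2,5.5), (10,G3,5.5), (11,G2,7.5), (11,G4,7.5), (14,G3,9), (17,G4,10), (18,G3,11), (23,G1,12.5), (23,G2,12.5), (24,G1,14), (26,G4,15), (27,G4,16), (28,G4,17)
Step 2: Sum ranks within each group.
R_1 = 28 (n_1 = 3)
R_2 = 30.5 (n_2 = 5)
R_3 = 29 (n_3 = 4)
R_4 = 65.5 (n_4 = 5)
Step 3: H = 12/(N(N+1)) * sum(R_i^2/n_i) - 3(N+1)
     = 12/(17*18) * (28^2/3 + 30.5^2/5 + 29^2/4 + 65.5^2/5) - 3*18
     = 0.039216 * 1515.68 - 54
     = 5.438562.
Step 4: Ties present; correction factor C = 1 - 30/(17^3 - 17) = 0.993873. Corrected H = 5.438562 / 0.993873 = 5.472092.
Step 5: Under H0, H ~ chi^2(3); p-value = 0.140317.
Step 6: alpha = 0.05. fail to reject H0.

H = 5.4721, df = 3, p = 0.140317, fail to reject H0.


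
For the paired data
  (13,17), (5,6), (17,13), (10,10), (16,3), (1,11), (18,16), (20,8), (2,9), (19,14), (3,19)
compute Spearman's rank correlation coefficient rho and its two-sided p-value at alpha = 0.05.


Step 1: Rank x and y separately (midranks; no ties here).
rank(x): 13->6, 5->4, 17->8, 10->5, 16->7, 1->1, 18->9, 20->11, 2->2, 19->10, 3->3
rank(y): 17->10, 6->2, 13->7, 10->5, 3->1, 11->6, 16->9, 8->3, 9->4, 14->8, 19->11
Step 2: d_i = R_x(i) - R_y(i); compute d_i^2.
  (6-10)^2=16, (4-2)^2=4, (8-7)^2=1, (5-5)^2=0, (7-1)^2=36, (1-6)^2=25, (9-9)^2=0, (11-3)^2=64, (2-4)^2=4, (10-8)^2=4, (3-11)^2=64
sum(d^2) = 218.
Step 3: rho = 1 - 6*218 / (11*(11^2 - 1)) = 1 - 1308/1320 = 0.009091.
Step 4: Under H0, t = rho * sqrt((n-2)/(1-rho^2)) = 0.0273 ~ t(9).
Step 5: Two-sided p-value from the t-distribution with 9 df = 0.978837.
Step 6: alpha = 0.05. fail to reject H0.

rho = 0.0091, p = 0.978837, fail to reject H0 at alpha = 0.05.


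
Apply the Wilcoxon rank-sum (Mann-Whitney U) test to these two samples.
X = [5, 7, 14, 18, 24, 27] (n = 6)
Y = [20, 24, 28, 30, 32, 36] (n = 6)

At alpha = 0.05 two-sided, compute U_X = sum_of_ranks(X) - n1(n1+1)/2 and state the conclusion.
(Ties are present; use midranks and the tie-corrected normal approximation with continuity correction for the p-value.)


Step 1: Combine and sort all 12 observations; assign midranks.
sorted (value, group): (5,X), (7,X), (14,X), (18,X), (20,Y), (24,X), (24,Y), (27,X), (28,Y), (30,Y), (32,Y), (36,Y)
ranks: 5->1, 7->2, 14->3, 18->4, 20->5, 24->6.5, 24->6.5, 27->8, 28->9, 30->10, 32->11, 36->12
Step 2: Rank sum for X: R1 = 1 + 2 + 3 + 4 + 6.5 + 8 = 24.5.
Step 3: U_X = R1 - n1(n1+1)/2 = 24.5 - 6*7/2 = 24.5 - 21 = 3.5.
       U_Y = n1*n2 - U_X = 36 - 3.5 = 32.5.
Step 4: Ties are present, so use the tie-corrected normal approximation (with continuity correction) for the p-value.
Step 5: p-value = 0.024722; compare to alpha = 0.05. reject H0.

U_X = 3.5, p = 0.024722, reject H0 at alpha = 0.05.


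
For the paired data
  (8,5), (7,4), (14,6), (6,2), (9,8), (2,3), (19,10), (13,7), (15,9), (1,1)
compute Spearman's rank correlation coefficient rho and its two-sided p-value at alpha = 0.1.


Step 1: Rank x and y separately (midranks; no ties here).
rank(x): 8->5, 7->4, 14->8, 6->3, 9->6, 2->2, 19->10, 13->7, 15->9, 1->1
rank(y): 5->5, 4->4, 6->6, 2->2, 8->8, 3->3, 10->10, 7->7, 9->9, 1->1
Step 2: d_i = R_x(i) - R_y(i); compute d_i^2.
  (5-5)^2=0, (4-4)^2=0, (8-6)^2=4, (3-2)^2=1, (6-8)^2=4, (2-3)^2=1, (10-10)^2=0, (7-7)^2=0, (9-9)^2=0, (1-1)^2=0
sum(d^2) = 10.
Step 3: rho = 1 - 6*10 / (10*(10^2 - 1)) = 1 - 60/990 = 0.939394.
Step 4: Under H0, t = rho * sqrt((n-2)/(1-rho^2)) = 7.7500 ~ t(8).
Step 5: Two-sided p-value from the t-distribution with 8 df = 0.000055.
Step 6: alpha = 0.1. reject H0.

rho = 0.9394, p = 0.000055, reject H0 at alpha = 0.1.


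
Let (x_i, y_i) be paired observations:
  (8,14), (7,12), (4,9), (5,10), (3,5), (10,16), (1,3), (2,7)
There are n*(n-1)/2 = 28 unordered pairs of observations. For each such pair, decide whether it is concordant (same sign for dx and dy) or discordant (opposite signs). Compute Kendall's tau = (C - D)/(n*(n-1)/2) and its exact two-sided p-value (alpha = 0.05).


Step 1: Enumerate the 28 unordered pairs (i,j) with i<j and classify each by sign(x_j-x_i) * sign(y_j-y_i).
  (1,2):dx=-1,dy=-2->C; (1,3):dx=-4,dy=-5->C; (1,4):dx=-3,dy=-4->C; (1,5):dx=-5,dy=-9->C
  (1,6):dx=+2,dy=+2->C; (1,7):dx=-7,dy=-11->C; (1,8):dx=-6,dy=-7->C; (2,3):dx=-3,dy=-3->C
  (2,4):dx=-2,dy=-2->C; (2,5):dx=-4,dy=-7->C; (2,6):dx=+3,dy=+4->C; (2,7):dx=-6,dy=-9->C
  (2,8):dx=-5,dy=-5->C; (3,4):dx=+1,dy=+1->C; (3,5):dx=-1,dy=-4->C; (3,6):dx=+6,dy=+7->C
  (3,7):dx=-3,dy=-6->C; (3,8):dx=-2,dy=-2->C; (4,5):dx=-2,dy=-5->C; (4,6):dx=+5,dy=+6->C
  (4,7):dx=-4,dy=-7->C; (4,8):dx=-3,dy=-3->C; (5,6):dx=+7,dy=+11->C; (5,7):dx=-2,dy=-2->C
  (5,8):dx=-1,dy=+2->D; (6,7):dx=-9,dy=-13->C; (6,8):dx=-8,dy=-9->C; (7,8):dx=+1,dy=+4->C
Step 2: C = 27, D = 1, total pairs = 28.
Step 3: tau = (C - D)/(n(n-1)/2) = (27 - 1)/28 = 0.928571.
Step 4: Exact two-sided p-value (enumerate n! = 40320 permutations of y under H0): p = 0.000397.
Step 5: alpha = 0.05. reject H0.

tau_b = 0.9286 (C=27, D=1), p = 0.000397, reject H0.


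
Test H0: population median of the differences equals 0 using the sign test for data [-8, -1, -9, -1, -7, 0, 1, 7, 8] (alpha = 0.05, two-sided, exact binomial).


Step 1: Discard zero differences. Original n = 9; n_eff = number of nonzero differences = 8.
Nonzero differences (with sign): -8, -1, -9, -1, -7, +1, +7, +8
Step 2: Count signs: positive = 3, negative = 5.
Step 3: Under H0: P(positive) = 0.5, so the number of positives S ~ Bin(8, 0.5).
Step 4: Two-sided exact p-value = sum of Bin(8,0.5) probabilities at or below the observed probability = 0.726562.
Step 5: alpha = 0.05. fail to reject H0.

n_eff = 8, pos = 3, neg = 5, p = 0.726562, fail to reject H0.


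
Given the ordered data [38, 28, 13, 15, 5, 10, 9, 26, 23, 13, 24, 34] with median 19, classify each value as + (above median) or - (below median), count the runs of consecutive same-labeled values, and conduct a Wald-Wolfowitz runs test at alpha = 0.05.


Step 1: Compute median = 19; label A = above, B = below.
Labels in order: AABBBBBAABAA  (n_A = 6, n_B = 6)
Step 2: Count runs R = 5.
Step 3: Under H0 (random ordering), E[R] = 2*n_A*n_B/(n_A+n_B) + 1 = 2*6*6/12 + 1 = 7.0000.
        Var[R] = 2*n_A*n_B*(2*n_A*n_B - n_A - n_B) / ((n_A+n_B)^2 * (n_A+n_B-1)) = 4320/1584 = 2.7273.
        SD[R] = 1.6514.
Step 4: Continuity-corrected z = (R + 0.5 - E[R]) / SD[R] = (5 + 0.5 - 7.0000) / 1.6514 = -0.9083.
Step 5: Two-sided p-value via normal approximation = 2*(1 - Phi(|z|)) = 0.363722.
Step 6: alpha = 0.05. fail to reject H0.

R = 5, z = -0.9083, p = 0.363722, fail to reject H0.


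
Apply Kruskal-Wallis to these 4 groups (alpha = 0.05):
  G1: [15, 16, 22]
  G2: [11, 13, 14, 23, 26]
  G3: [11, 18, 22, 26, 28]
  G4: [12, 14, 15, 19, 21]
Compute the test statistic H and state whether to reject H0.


Step 1: Combine all N = 18 observations and assign midranks.
sorted (value, group, rank): (11,G2,1.5), (11,G3,1.5), (12,G4,3), (13,G2,4), (14,G2,5.5), (14,G4,5.5), (15,G1,7.5), (15,G4,7.5), (16,G1,9), (18,G3,10), (19,G4,11), (21,G4,12), (22,G1,13.5), (22,G3,13.5), (23,G2,15), (26,G2,16.5), (26,G3,16.5), (28,G3,18)
Step 2: Sum ranks within each group.
R_1 = 30 (n_1 = 3)
R_2 = 42.5 (n_2 = 5)
R_3 = 59.5 (n_3 = 5)
R_4 = 39 (n_4 = 5)
Step 3: H = 12/(N(N+1)) * sum(R_i^2/n_i) - 3(N+1)
     = 12/(18*19) * (30^2/3 + 42.5^2/5 + 59.5^2/5 + 39^2/5) - 3*19
     = 0.035088 * 1673.5 - 57
     = 1.719298.
Step 4: Ties present; correction factor C = 1 - 30/(18^3 - 18) = 0.994840. Corrected H = 1.719298 / 0.994840 = 1.728216.
Step 5: Under H0, H ~ chi^2(3); p-value = 0.630679.
Step 6: alpha = 0.05. fail to reject H0.

H = 1.7282, df = 3, p = 0.630679, fail to reject H0.


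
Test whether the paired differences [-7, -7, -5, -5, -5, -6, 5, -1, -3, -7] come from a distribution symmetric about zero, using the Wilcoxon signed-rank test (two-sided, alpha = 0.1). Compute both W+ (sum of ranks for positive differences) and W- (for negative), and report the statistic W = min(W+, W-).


Step 1: Drop any zero differences (none here) and take |d_i|.
|d| = [7, 7, 5, 5, 5, 6, 5, 1, 3, 7]
Step 2: Midrank |d_i| (ties get averaged ranks).
ranks: |7|->9, |7|->9, |5|->4.5, |5|->4.5, |5|->4.5, |6|->7, |5|->4.5, |1|->1, |3|->2, |7|->9
Step 3: Attach original signs; sum ranks with positive sign and with negative sign.
W+ = 4.5 = 4.5
W- = 9 + 9 + 4.5 + 4.5 + 4.5 + 7 + 1 + 2 + 9 = 50.5
(Check: W+ + W- = 55 should equal n(n+1)/2 = 55.)
Step 4: Test statistic W = min(W+, W-) = 4.5.
Step 5: Ties in |d|, so use the tie-corrected normal approximation.
        E[W] = n(n+1)/4 = 10*11/4 = 27.5.
        Tie groups: |d|=5 (t=4), |d|=7 (t=3); sum(t^3 - t) = 84.
        Var[W] = n(n+1)(2n+1)/24 - sum(t^3-t)/48 = 2310/24 - 84/48 = 94.5.
        z = (W - E[W]) / sqrt(Var[W]) = (4.5 - 27.5) / 9.7211 = -2.3660.
        Two-sided p = 2*Phi(z) = 0.017982.
Step 6: alpha = 0.1. reject H0.

W+ = 4.5, W- = 50.5, W = min = 4.5, p = 0.017982, reject H0.


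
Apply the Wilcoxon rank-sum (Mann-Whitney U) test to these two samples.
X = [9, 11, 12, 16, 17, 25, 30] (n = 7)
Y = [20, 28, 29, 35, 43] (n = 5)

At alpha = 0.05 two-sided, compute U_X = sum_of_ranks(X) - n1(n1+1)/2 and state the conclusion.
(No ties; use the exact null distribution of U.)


Step 1: Combine and sort all 12 observations; assign midranks.
sorted (value, group): (9,X), (11,X), (12,X), (16,X), (17,X), (20,Y), (25,X), (28,Y), (29,Y), (30,X), (35,Y), (43,Y)
ranks: 9->1, 11->2, 12->3, 16->4, 17->5, 20->6, 25->7, 28->8, 29->9, 30->10, 35->11, 43->12
Step 2: Rank sum for X: R1 = 1 + 2 + 3 + 4 + 5 + 7 + 10 = 32.
Step 3: U_X = R1 - n1(n1+1)/2 = 32 - 7*8/2 = 32 - 28 = 4.
       U_Y = n1*n2 - U_X = 35 - 4 = 31.
Step 4: No ties, so the exact null distribution of U (based on enumerating the C(12,7) = 792 equally likely rank assignments) gives the two-sided p-value.
Step 5: p-value = 0.030303; compare to alpha = 0.05. reject H0.

U_X = 4, p = 0.030303, reject H0 at alpha = 0.05.


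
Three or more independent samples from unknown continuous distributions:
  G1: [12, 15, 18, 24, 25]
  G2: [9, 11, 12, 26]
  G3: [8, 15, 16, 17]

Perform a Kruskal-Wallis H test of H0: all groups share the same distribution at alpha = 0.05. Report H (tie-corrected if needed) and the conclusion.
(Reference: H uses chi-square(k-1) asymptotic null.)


Step 1: Combine all N = 13 observations and assign midranks.
sorted (value, group, rank): (8,G3,1), (9,G2,2), (11,G2,3), (12,G1,4.5), (12,G2,4.5), (15,G1,6.5), (15,G3,6.5), (16,G3,8), (17,G3,9), (18,G1,10), (24,G1,11), (25,G1,12), (26,G2,13)
Step 2: Sum ranks within each group.
R_1 = 44 (n_1 = 5)
R_2 = 22.5 (n_2 = 4)
R_3 = 24.5 (n_3 = 4)
Step 3: H = 12/(N(N+1)) * sum(R_i^2/n_i) - 3(N+1)
     = 12/(13*14) * (44^2/5 + 22.5^2/4 + 24.5^2/4) - 3*14
     = 0.065934 * 663.825 - 42
     = 1.768681.
Step 4: Ties present; correction factor C = 1 - 12/(13^3 - 13) = 0.994505. Corrected H = 1.768681 / 0.994505 = 1.778453.
Step 5: Under H0, H ~ chi^2(2); p-value = 0.410974.
Step 6: alpha = 0.05. fail to reject H0.

H = 1.7785, df = 2, p = 0.410974, fail to reject H0.


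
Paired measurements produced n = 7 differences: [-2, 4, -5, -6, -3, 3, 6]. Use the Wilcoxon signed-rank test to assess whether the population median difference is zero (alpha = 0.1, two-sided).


Step 1: Drop any zero differences (none here) and take |d_i|.
|d| = [2, 4, 5, 6, 3, 3, 6]
Step 2: Midrank |d_i| (ties get averaged ranks).
ranks: |2|->1, |4|->4, |5|->5, |6|->6.5, |3|->2.5, |3|->2.5, |6|->6.5
Step 3: Attach original signs; sum ranks with positive sign and with negative sign.
W+ = 4 + 2.5 + 6.5 = 13
W- = 1 + 5 + 6.5 + 2.5 = 15
(Check: W+ + W- = 28 should equal n(n+1)/2 = 28.)
Step 4: Test statistic W = min(W+, W-) = 13.
Step 5: Ties in |d|, so use the tie-corrected normal approximation.
        E[W] = n(n+1)/4 = 7*8/4 = 14.
        Tie groups: |d|=3 (t=2), |d|=6 (t=2); sum(t^3 - t) = 12.
        Var[W] = n(n+1)(2n+1)/24 - sum(t^3-t)/48 = 840/24 - 12/48 = 34.75.
        z = (W - E[W]) / sqrt(Var[W]) = (13 - 14) / 5.8949 = -0.1696.
        Two-sided p = 2*Phi(z) = 0.865295.
Step 6: alpha = 0.1. fail to reject H0.

W+ = 13, W- = 15, W = min = 13, p = 0.865295, fail to reject H0.


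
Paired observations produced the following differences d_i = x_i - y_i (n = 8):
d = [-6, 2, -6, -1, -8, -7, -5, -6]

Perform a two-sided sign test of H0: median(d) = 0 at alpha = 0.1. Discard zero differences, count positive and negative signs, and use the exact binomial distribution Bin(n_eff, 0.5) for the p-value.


Step 1: Discard zero differences. Original n = 8; n_eff = number of nonzero differences = 8.
Nonzero differences (with sign): -6, +2, -6, -1, -8, -7, -5, -6
Step 2: Count signs: positive = 1, negative = 7.
Step 3: Under H0: P(positive) = 0.5, so the number of positives S ~ Bin(8, 0.5).
Step 4: Two-sided exact p-value = sum of Bin(8,0.5) probabilities at or below the observed probability = 0.070312.
Step 5: alpha = 0.1. reject H0.

n_eff = 8, pos = 1, neg = 7, p = 0.070312, reject H0.


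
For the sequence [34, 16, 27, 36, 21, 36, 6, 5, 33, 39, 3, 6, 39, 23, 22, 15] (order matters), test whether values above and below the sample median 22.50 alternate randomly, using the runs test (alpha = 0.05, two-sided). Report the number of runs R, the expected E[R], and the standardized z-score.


Step 1: Compute median = 22.50; label A = above, B = below.
Labels in order: ABAABABBAABBAABB  (n_A = 8, n_B = 8)
Step 2: Count runs R = 10.
Step 3: Under H0 (random ordering), E[R] = 2*n_A*n_B/(n_A+n_B) + 1 = 2*8*8/16 + 1 = 9.0000.
        Var[R] = 2*n_A*n_B*(2*n_A*n_B - n_A - n_B) / ((n_A+n_B)^2 * (n_A+n_B-1)) = 14336/3840 = 3.7333.
        SD[R] = 1.9322.
Step 4: Continuity-corrected z = (R - 0.5 - E[R]) / SD[R] = (10 - 0.5 - 9.0000) / 1.9322 = 0.2588.
Step 5: Two-sided p-value via normal approximation = 2*(1 - Phi(|z|)) = 0.795809.
Step 6: alpha = 0.05. fail to reject H0.

R = 10, z = 0.2588, p = 0.795809, fail to reject H0.
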